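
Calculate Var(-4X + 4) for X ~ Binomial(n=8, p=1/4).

For X ~ Binomial(n=8, p=1/4):
Var(X) = \frac{3}{2}
Var(-4X + 4) = (-4)² × Var(X) = 16 × \frac{3}{2} = 24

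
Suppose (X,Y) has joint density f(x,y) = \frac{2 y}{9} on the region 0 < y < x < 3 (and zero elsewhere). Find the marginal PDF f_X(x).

f_X(x) = ∫_0^x \frac{2 y}{9} dy = \frac{x^{2}}{9}
for 0 < x < 3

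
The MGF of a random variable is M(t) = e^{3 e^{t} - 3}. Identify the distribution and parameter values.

The MGF M(t) = e^{3 e^{t} - 3} is the standard form for the Poisson distribution.
Comparing with the known MGF formula identifies: Poisson(λ=3)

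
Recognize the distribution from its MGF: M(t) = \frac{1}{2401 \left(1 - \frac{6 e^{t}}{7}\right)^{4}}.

The MGF M(t) = \frac{1}{2401 \left(1 - \frac{6 e^{t}}{7}\right)^{4}} is the standard form for the NegativeBinomial distribution.
Comparing with the known MGF formula identifies: NegBin(r=4, p=1/7), X = failures before r-th success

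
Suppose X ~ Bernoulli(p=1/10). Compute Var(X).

For X ~ Bernoulli(p=1/10):
Var(X) = \frac{9}{100}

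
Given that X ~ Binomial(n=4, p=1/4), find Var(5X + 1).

For X ~ Binomial(n=4, p=1/4):
Var(X) = \frac{3}{4}
Var(5X + 1) = (5)² × Var(X) = 25 × \frac{3}{4} = \frac{75}{4}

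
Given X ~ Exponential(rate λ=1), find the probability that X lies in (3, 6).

P(3 < X < 6) = ∫_{3}^{6} f(x) dx
where f(x) = e^{- x}
= - \frac{1 - e^{3}}{e^{6}}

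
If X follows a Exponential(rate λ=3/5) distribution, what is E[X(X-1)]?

E[X(X-1)] = E[X² - X] = E[X²] - E[X]
E[X] = \frac{5}{3}
E[X²] = Var(X) + (E[X])² = \frac{25}{9} + (\frac{5}{3})² = \frac{50}{9}
E[X(X-1)] = \frac{50}{9} - \frac{5}{3} = \frac{35}{9}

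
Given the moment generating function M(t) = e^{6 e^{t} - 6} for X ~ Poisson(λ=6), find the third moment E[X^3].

To find E[X^3], compute M^(3)(0):
M^(1)(t) = 6 e^{t} e^{6 e^{t} - 6}
M^(2)(t) = 36 e^{2 t} e^{6 e^{t} - 6} + 6 e^{t} e^{6 e^{t} - 6}
M^(3)(t) = 216 e^{3 t} e^{6 e^{t} - 6} + 108 e^{2 t} e^{6 e^{t} - 6} + 6 e^{t} e^{6 e^{t} - 6}
M^(3)(0) = 330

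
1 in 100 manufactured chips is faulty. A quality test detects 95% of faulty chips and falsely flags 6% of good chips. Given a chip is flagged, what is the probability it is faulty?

Let D = the rare event, + = positive/flagged.
P(D) = 1/100
P(+|D) = 95/100 = 19/20
P(+|D') = 6/100 = 3/50
P(+) = P(+|D)P(D) + P(+|D')P(D')
     = \frac{19}{20} × \frac{1}{100} + \frac{3}{50} × \frac{99}{100}
     = \frac{689}{10000}
P(D|+) = P(+|D)P(D)/P(+) = \frac{95}{689}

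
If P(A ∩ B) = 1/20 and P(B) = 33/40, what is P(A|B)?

P(A|B) = P(A ∩ B) / P(B)
= (1/20) / (33/40)
= 2/33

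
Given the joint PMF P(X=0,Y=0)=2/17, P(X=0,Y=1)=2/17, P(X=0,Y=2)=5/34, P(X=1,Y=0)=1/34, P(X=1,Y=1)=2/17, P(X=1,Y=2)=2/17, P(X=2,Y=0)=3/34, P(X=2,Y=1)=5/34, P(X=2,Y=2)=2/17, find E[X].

First find marginal of X:
P(X=0) = 13/34
P(X=1) = 9/34
P(X=2) = 6/17
E[X] = 0 × 13/34 + 1 × 9/34 + 2 × 6/17 = 33/34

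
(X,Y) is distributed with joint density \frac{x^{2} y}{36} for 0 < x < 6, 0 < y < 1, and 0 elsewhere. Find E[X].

f_X(x) = ∫_0^1 \frac{x^{2} y}{36} dy = \frac{x^{2}}{72}
E[X] = ∫_0^6 x × (\frac{x^{2}}{72}) dx = \frac{9}{2}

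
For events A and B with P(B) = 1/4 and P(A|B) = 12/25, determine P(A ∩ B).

By definition, P(A|B) = P(A ∩ B) / P(B)
So P(A ∩ B) = P(A|B) × P(B)
= 12/25 × 1/4
= 3/25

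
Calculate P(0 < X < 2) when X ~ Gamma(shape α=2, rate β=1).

P(0 < X < 2) = ∫_{0}^{2} f(x) dx
where f(x) = x e^{- x}
= 1 - \frac{3}{e^{2}}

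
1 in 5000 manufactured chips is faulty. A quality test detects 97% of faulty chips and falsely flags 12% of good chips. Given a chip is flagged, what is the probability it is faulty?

Let D = the rare event, + = positive/flagged.
P(D) = 1/5000
P(+|D) = 97/100
P(+|D') = 12/100 = 3/25
P(+) = P(+|D)P(D) + P(+|D')P(D')
     = \frac{97}{100} × \frac{1}{5000} + \frac{3}{25} × \frac{4999}{5000}
     = \frac{12017}{100000}
P(D|+) = P(+|D)P(D)/P(+) = \frac{97}{60085}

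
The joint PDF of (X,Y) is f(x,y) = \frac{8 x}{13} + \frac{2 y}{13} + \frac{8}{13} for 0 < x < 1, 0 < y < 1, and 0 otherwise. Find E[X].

E[X] = ∫_0^1 ∫_0^1 x × f(x,y) dy dx
= ∫_0^1 ∫_0^1 x × (\frac{8 x}{13} + \frac{2 y}{13} + \frac{8}{13}) dy dx
= \frac{43}{78}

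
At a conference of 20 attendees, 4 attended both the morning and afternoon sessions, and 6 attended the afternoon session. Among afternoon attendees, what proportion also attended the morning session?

P(A ∩ B) = 4/20 = 1/5
P(B) = 6/20 = 3/10
P(A|B) = P(A ∩ B) / P(B) = (1/5) / (3/10) = 2/3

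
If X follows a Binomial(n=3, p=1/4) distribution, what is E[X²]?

Using the identity E[X²] = Var(X) + (E[X])²:
E[X] = \frac{3}{4}
Var(X) = \frac{9}{16}
E[X²] = \frac{9}{16} + (\frac{3}{4})²
= \frac{9}{8}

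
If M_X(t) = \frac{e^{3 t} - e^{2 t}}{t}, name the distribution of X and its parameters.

The MGF M(t) = \frac{e^{3 t} - e^{2 t}}{t} is the standard form for the Uniform distribution.
Comparing with the known MGF formula identifies: Uniform(2, 3)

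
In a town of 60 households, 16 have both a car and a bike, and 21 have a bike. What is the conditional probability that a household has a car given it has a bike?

P(A ∩ B) = 16/60 = 4/15
P(B) = 21/60 = 7/20
P(A|B) = P(A ∩ B) / P(B) = (4/15) / (7/20) = 16/21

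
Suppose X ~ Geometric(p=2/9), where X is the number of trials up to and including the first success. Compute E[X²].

Using the identity E[X²] = Var(X) + (E[X])²:
E[X] = \frac{9}{2}
Var(X) = \frac{63}{4}
E[X²] = \frac{63}{4} + (\frac{9}{2})²
= 36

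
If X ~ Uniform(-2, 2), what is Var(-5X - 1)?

For X ~ Uniform(-2, 2):
Var(X) = \frac{4}{3}
Var(-5X - 1) = (-5)² × Var(X) = 25 × \frac{4}{3} = \frac{100}{3}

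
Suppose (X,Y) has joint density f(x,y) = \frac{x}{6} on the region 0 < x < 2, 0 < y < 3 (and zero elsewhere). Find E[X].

f_X(x) = ∫_0^3 \frac{x}{6} dy = \frac{x}{2}
E[X] = ∫_0^2 x × (\frac{x}{2}) dx = \frac{4}{3}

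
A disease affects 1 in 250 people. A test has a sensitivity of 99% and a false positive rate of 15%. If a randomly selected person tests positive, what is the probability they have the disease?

Let D = the rare event, + = positive/flagged.
P(D) = 1/250
P(+|D) = 99/100
P(+|D') = 15/100 = 3/20
P(+) = P(+|D)P(D) + P(+|D')P(D')
     = \frac{99}{100} × \frac{1}{250} + \frac{3}{20} × \frac{249}{250}
     = \frac{1917}{12500}
P(D|+) = P(+|D)P(D)/P(+) = \frac{11}{426}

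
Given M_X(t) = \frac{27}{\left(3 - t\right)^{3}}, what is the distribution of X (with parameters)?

The MGF M(t) = \frac{27}{\left(3 - t\right)^{3}} is the standard form for the Gamma distribution.
Comparing with the known MGF formula identifies: Gamma(shape α=3, rate β=3)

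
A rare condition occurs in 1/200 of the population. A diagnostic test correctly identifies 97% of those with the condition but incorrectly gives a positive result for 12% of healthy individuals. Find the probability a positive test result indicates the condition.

Let D = the rare event, + = positive/flagged.
P(D) = 1/200
P(+|D) = 97/100
P(+|D') = 12/100 = 3/25
P(+) = P(+|D)P(D) + P(+|D')P(D')
     = \frac{97}{100} × \frac{1}{200} + \frac{3}{25} × \frac{199}{200}
     = \frac{497}{4000}
P(D|+) = P(+|D)P(D)/P(+) = \frac{97}{2485}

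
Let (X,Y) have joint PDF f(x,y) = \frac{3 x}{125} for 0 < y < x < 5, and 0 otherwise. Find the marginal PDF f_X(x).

f_X(x) = ∫_0^x \frac{3 x}{125} dy = \frac{3 x^{2}}{125}
for 0 < x < 5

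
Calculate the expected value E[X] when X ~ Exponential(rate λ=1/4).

For X ~ Exponential(rate λ=1/4), the expected value is:
E[X] = 4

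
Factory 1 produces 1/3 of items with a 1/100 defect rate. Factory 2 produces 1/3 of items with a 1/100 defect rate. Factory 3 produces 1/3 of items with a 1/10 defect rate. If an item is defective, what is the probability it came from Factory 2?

Using Bayes' theorem:
P(F1) = 1/3, P(D|F1) = 1/100
P(F2) = 1/3, P(D|F2) = 1/100
P(F3) = 1/3, P(D|F3) = 1/10
P(D) = P(D|F1)P(F1) + P(D|F2)P(F2) + P(D|F3)P(F3)
     = \frac{1}{25}
P(F2|D) = P(D|F2)P(F2) / P(D)
= \frac{1}{12}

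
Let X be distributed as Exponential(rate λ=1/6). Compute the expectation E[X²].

Using the identity E[X²] = Var(X) + (E[X])²:
E[X] = 6
Var(X) = 36
E[X²] = 36 + (6)²
= 72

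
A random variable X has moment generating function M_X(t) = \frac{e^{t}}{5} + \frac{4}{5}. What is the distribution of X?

The MGF M(t) = \frac{e^{t}}{5} + \frac{4}{5} is the standard form for the Bernoulli distribution.
Comparing with the known MGF formula identifies: Bernoulli(p=1/5)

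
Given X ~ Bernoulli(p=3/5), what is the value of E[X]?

For X ~ Bernoulli(p=3/5), the expected value is:
E[X] = \frac{3}{5}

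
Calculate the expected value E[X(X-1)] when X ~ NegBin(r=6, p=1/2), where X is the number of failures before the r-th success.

E[X(X-1)] = E[X² - X] = E[X²] - E[X]
E[X] = 6
E[X²] = Var(X) + (E[X])² = 12 + (6)² = 48
E[X(X-1)] = 48 - 6 = 42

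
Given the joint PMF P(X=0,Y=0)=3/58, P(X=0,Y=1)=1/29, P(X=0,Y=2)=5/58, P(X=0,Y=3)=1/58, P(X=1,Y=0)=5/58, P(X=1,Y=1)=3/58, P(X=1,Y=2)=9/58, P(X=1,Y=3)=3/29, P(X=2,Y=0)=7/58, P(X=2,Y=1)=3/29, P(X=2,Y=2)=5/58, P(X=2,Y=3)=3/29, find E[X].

First find marginal of X:
P(X=0) = 11/58
P(X=1) = 23/58
P(X=2) = 12/29
E[X] = 0 × 11/58 + 1 × 23/58 + 2 × 12/29 = 71/58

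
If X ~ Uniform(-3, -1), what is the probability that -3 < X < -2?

P(-3 < X < -2) = ∫_{-3}^{-2} f(x) dx
where f(x) = \frac{1}{2}
= \frac{1}{2}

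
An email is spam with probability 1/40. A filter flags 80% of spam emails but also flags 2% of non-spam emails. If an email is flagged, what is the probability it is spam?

Let D = the rare event, + = positive/flagged.
P(D) = 1/40
P(+|D) = 80/100 = 4/5
P(+|D') = 2/100 = 1/50
P(+) = P(+|D)P(D) + P(+|D')P(D')
     = \frac{4}{5} × \frac{1}{40} + \frac{1}{50} × \frac{39}{40}
     = \frac{79}{2000}
P(D|+) = P(+|D)P(D)/P(+) = \frac{40}{79}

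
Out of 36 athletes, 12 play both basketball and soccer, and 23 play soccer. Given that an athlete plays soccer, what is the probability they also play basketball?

P(A ∩ B) = 12/36 = 1/3
P(B) = 23/36
P(A|B) = P(A ∩ B) / P(B) = (1/3) / (23/36) = 12/23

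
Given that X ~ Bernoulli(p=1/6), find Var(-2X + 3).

For X ~ Bernoulli(p=1/6):
Var(X) = \frac{5}{36}
Var(-2X + 3) = (-2)² × Var(X) = 4 × \frac{5}{36} = \frac{5}{9}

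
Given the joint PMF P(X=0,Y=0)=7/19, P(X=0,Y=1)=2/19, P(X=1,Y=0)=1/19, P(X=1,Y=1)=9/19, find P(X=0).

P(X=0) = P(X=0,Y=0) + P(X=0,Y=1)
= 7/19 + 2/19
= 9/19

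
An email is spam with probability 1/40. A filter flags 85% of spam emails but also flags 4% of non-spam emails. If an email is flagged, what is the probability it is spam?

Let D = the rare event, + = positive/flagged.
P(D) = 1/40
P(+|D) = 85/100 = 17/20
P(+|D') = 4/100 = 1/25
P(+) = P(+|D)P(D) + P(+|D')P(D')
     = \frac{17}{20} × \frac{1}{40} + \frac{1}{25} × \frac{39}{40}
     = \frac{241}{4000}
P(D|+) = P(+|D)P(D)/P(+) = \frac{85}{241}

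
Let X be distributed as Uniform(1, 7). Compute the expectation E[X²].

Using the identity E[X²] = Var(X) + (E[X])²:
E[X] = 4
Var(X) = 3
E[X²] = 3 + (4)²
= 19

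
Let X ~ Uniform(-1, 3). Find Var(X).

For X ~ Uniform(-1, 3):
Var(X) = \frac{4}{3}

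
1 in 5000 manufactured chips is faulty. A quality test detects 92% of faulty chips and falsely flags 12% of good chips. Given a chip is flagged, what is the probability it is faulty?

Let D = the rare event, + = positive/flagged.
P(D) = 1/5000
P(+|D) = 92/100 = 23/25
P(+|D') = 12/100 = 3/25
P(+) = P(+|D)P(D) + P(+|D')P(D')
     = \frac{23}{25} × \frac{1}{5000} + \frac{3}{25} × \frac{4999}{5000}
     = \frac{751}{6250}
P(D|+) = P(+|D)P(D)/P(+) = \frac{23}{15020}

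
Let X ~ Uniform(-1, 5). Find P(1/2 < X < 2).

P(1/2 < X < 2) = ∫_{1/2}^{2} f(x) dx
where f(x) = \frac{1}{6}
= \frac{1}{4}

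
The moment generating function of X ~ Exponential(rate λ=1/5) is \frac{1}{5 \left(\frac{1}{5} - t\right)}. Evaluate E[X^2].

To find E[X^2], compute M^(2)(0):
M^(1)(t) = \frac{1}{5 \left(\frac{1}{5} - t\right)^{2}}
M^(2)(t) = \frac{2}{5 \left(\frac{1}{5} - t\right)^{3}}
M^(2)(0) = 50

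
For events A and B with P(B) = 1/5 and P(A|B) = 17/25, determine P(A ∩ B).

By definition, P(A|B) = P(A ∩ B) / P(B)
So P(A ∩ B) = P(A|B) × P(B)
= 17/25 × 1/5
= 17/125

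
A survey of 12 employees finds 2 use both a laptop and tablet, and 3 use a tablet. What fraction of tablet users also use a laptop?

P(A ∩ B) = 2/12 = 1/6
P(B) = 3/12 = 1/4
P(A|B) = P(A ∩ B) / P(B) = (1/6) / (1/4) = 2/3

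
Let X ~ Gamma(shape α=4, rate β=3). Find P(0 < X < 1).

P(0 < X < 1) = ∫_{0}^{1} f(x) dx
where f(x) = \frac{27 x^{3} e^{- 3 x}}{2}
= 1 - \frac{13}{e^{3}}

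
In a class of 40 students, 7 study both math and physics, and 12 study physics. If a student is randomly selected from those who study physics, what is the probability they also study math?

P(A ∩ B) = 7/40
P(B) = 12/40 = 3/10
P(A|B) = P(A ∩ B) / P(B) = (7/40) / (3/10) = 7/12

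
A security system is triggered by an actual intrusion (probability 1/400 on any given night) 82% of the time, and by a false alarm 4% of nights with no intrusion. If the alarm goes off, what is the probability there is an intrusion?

Let D = the rare event, + = positive/flagged.
P(D) = 1/400
P(+|D) = 82/100 = 41/50
P(+|D') = 4/100 = 1/25
P(+) = P(+|D)P(D) + P(+|D')P(D')
     = \frac{41}{50} × \frac{1}{400} + \frac{1}{25} × \frac{399}{400}
     = \frac{839}{20000}
P(D|+) = P(+|D)P(D)/P(+) = \frac{41}{839}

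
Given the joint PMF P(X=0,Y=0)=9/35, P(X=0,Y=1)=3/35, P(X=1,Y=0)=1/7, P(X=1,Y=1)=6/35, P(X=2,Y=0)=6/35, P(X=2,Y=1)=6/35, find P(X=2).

P(X=2) = P(X=2,Y=0) + P(X=2,Y=1)
= 6/35 + 6/35
= 12/35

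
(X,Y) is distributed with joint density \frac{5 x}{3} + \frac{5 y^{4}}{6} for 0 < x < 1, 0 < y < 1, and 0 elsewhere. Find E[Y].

E[Y] = ∫_0^1 ∫_0^1 y × f(x,y) dx dy
= \frac{5}{9}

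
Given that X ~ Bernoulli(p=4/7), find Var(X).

For X ~ Bernoulli(p=4/7):
Var(X) = \frac{12}{49}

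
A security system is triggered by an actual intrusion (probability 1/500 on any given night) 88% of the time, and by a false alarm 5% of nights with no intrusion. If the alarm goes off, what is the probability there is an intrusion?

Let D = the rare event, + = positive/flagged.
P(D) = 1/500
P(+|D) = 88/100 = 22/25
P(+|D') = 5/100 = 1/20
P(+) = P(+|D)P(D) + P(+|D')P(D')
     = \frac{22}{25} × \frac{1}{500} + \frac{1}{20} × \frac{499}{500}
     = \frac{2583}{50000}
P(D|+) = P(+|D)P(D)/P(+) = \frac{88}{2583}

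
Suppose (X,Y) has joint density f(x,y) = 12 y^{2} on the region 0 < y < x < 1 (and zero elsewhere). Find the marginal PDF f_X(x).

f_X(x) = ∫_0^x 12 y^{2} dy = 4 x^{3}
for 0 < x < 1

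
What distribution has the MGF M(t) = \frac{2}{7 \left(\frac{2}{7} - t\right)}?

The MGF M(t) = \frac{2}{7 \left(\frac{2}{7} - t\right)} is the standard form for the Exponential distribution.
Comparing with the known MGF formula identifies: Exponential(rate λ=2/7)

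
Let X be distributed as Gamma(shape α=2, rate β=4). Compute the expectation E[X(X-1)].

E[X(X-1)] = E[X² - X] = E[X²] - E[X]
E[X] = \frac{1}{2}
E[X²] = Var(X) + (E[X])² = \frac{1}{8} + (\frac{1}{2})² = \frac{3}{8}
E[X(X-1)] = \frac{3}{8} - \frac{1}{2} = - \frac{1}{8}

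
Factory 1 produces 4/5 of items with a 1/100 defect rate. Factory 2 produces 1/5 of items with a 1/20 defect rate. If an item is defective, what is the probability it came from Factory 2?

Using Bayes' theorem:
P(F1) = 4/5, P(D|F1) = 1/100
P(F2) = 1/5, P(D|F2) = 1/20
P(D) = P(D|F1)P(F1) + P(D|F2)P(F2)
     = \frac{9}{500}
P(F2|D) = P(D|F2)P(F2) / P(D)
= \frac{5}{9}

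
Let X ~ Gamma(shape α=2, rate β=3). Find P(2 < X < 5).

P(2 < X < 5) = ∫_{2}^{5} f(x) dx
where f(x) = 9 x e^{- 3 x}
= \frac{-16 + 7 e^{9}}{e^{15}}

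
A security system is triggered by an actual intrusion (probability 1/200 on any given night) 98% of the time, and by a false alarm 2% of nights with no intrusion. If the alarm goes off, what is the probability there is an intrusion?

Let D = the rare event, + = positive/flagged.
P(D) = 1/200
P(+|D) = 98/100 = 49/50
P(+|D') = 2/100 = 1/50
P(+) = P(+|D)P(D) + P(+|D')P(D')
     = \frac{49}{50} × \frac{1}{200} + \frac{1}{50} × \frac{199}{200}
     = \frac{31}{1250}
P(D|+) = P(+|D)P(D)/P(+) = \frac{49}{248}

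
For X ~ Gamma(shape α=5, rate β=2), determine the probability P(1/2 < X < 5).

P(1/2 < X < 5) = ∫_{1/2}^{5} f(x) dx
where f(x) = \frac{4 x^{4} e^{- 2 x}}{3}
= \frac{-15464 + 65 e^{9}}{24 e^{10}}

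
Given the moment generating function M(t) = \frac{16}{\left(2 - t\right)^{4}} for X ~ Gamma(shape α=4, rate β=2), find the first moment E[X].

To find E[X], compute M^(1)(0):
M^(1)(t) = \frac{64}{\left(2 - t\right)^{5}}
M^(1)(0) = 2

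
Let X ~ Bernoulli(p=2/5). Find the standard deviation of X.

For X ~ Bernoulli(p=2/5):
Var(X) = \frac{6}{25}
SD(X) = √(Var(X)) = √(\frac{6}{25}) = \frac{\sqrt{6}}{5}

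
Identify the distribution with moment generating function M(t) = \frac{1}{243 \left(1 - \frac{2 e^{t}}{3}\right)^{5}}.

The MGF M(t) = \frac{1}{243 \left(1 - \frac{2 e^{t}}{3}\right)^{5}} is the standard form for the NegativeBinomial distribution.
Comparing with the known MGF formula identifies: NegBin(r=5, p=1/3), X = failures before r-th success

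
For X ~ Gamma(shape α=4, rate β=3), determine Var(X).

For X ~ Gamma(shape α=4, rate β=3):
Var(X) = \frac{4}{9}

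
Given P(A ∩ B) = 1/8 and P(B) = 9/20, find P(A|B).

P(A|B) = P(A ∩ B) / P(B)
= (1/8) / (9/20)
= 5/18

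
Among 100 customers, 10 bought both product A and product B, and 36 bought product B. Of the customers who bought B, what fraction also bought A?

P(A ∩ B) = 10/100 = 1/10
P(B) = 36/100 = 9/25
P(A|B) = P(A ∩ B) / P(B) = (1/10) / (9/25) = 5/18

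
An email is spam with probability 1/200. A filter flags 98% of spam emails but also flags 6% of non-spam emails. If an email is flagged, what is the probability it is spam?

Let D = the rare event, + = positive/flagged.
P(D) = 1/200
P(+|D) = 98/100 = 49/50
P(+|D') = 6/100 = 3/50
P(+) = P(+|D)P(D) + P(+|D')P(D')
     = \frac{49}{50} × \frac{1}{200} + \frac{3}{50} × \frac{199}{200}
     = \frac{323}{5000}
P(D|+) = P(+|D)P(D)/P(+) = \frac{49}{646}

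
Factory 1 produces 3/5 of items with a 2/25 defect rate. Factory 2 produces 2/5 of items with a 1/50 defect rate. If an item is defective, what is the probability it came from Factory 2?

Using Bayes' theorem:
P(F1) = 3/5, P(D|F1) = 2/25
P(F2) = 2/5, P(D|F2) = 1/50
P(D) = P(D|F1)P(F1) + P(D|F2)P(F2)
     = \frac{7}{125}
P(F2|D) = P(D|F2)P(F2) / P(D)
= \frac{1}{7}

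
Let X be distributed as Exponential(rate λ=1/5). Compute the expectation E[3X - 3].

For X ~ Exponential(rate λ=1/5):
E[X] = 5
E[3X - 3] = 3 × E[X] - 3 = 12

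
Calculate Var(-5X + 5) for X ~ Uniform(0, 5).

For X ~ Uniform(0, 5):
Var(X) = \frac{25}{12}
Var(-5X + 5) = (-5)² × Var(X) = 25 × \frac{25}{12} = \frac{625}{12}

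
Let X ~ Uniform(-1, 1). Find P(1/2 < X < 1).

P(1/2 < X < 1) = ∫_{1/2}^{1} f(x) dx
where f(x) = \frac{1}{2}
= \frac{1}{4}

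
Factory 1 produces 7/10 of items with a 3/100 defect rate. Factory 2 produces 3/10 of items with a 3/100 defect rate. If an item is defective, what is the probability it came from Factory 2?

Using Bayes' theorem:
P(F1) = 7/10, P(D|F1) = 3/100
P(F2) = 3/10, P(D|F2) = 3/100
P(D) = P(D|F1)P(F1) + P(D|F2)P(F2)
     = \frac{3}{100}
P(F2|D) = P(D|F2)P(F2) / P(D)
= \frac{3}{10}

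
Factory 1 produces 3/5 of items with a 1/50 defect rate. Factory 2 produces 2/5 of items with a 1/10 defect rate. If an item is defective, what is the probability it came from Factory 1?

Using Bayes' theorem:
P(F1) = 3/5, P(D|F1) = 1/50
P(F2) = 2/5, P(D|F2) = 1/10
P(D) = P(D|F1)P(F1) + P(D|F2)P(F2)
     = \frac{13}{250}
P(F1|D) = P(D|F1)P(F1) / P(D)
= \frac{3}{13}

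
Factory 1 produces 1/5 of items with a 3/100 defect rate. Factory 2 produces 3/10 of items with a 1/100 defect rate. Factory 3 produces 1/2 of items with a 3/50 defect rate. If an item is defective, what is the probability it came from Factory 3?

Using Bayes' theorem:
P(F1) = 1/5, P(D|F1) = 3/100
P(F2) = 3/10, P(D|F2) = 1/100
P(F3) = 1/2, P(D|F3) = 3/50
P(D) = P(D|F1)P(F1) + P(D|F2)P(F2) + P(D|F3)P(F3)
     = \frac{39}{1000}
P(F3|D) = P(D|F3)P(F3) / P(D)
= \frac{10}{13}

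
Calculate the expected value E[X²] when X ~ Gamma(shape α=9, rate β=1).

Using the identity E[X²] = Var(X) + (E[X])²:
E[X] = 9
Var(X) = 9
E[X²] = 9 + (9)²
= 90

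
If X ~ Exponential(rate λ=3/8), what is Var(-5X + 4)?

For X ~ Exponential(rate λ=3/8):
Var(X) = \frac{64}{9}
Var(-5X + 4) = (-5)² × Var(X) = 25 × \frac{64}{9} = \frac{1600}{9}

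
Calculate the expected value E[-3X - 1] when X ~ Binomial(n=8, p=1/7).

For X ~ Binomial(n=8, p=1/7):
E[X] = \frac{8}{7}
E[-3X - 1] = -3 × E[X] - 1 = - \frac{31}{7}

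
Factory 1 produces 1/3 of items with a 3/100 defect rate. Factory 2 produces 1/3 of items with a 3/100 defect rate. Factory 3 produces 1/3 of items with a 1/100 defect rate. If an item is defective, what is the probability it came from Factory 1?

Using Bayes' theorem:
P(F1) = 1/3, P(D|F1) = 3/100
P(F2) = 1/3, P(D|F2) = 3/100
P(F3) = 1/3, P(D|F3) = 1/100
P(D) = P(D|F1)P(F1) + P(D|F2)P(F2) + P(D|F3)P(F3)
     = \frac{7}{300}
P(F1|D) = P(D|F1)P(F1) / P(D)
= \frac{3}{7}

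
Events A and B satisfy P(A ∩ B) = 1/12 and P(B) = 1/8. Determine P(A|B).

P(A|B) = P(A ∩ B) / P(B)
= (1/12) / (1/8)
= 2/3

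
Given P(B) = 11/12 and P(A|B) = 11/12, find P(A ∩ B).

By definition, P(A|B) = P(A ∩ B) / P(B)
So P(A ∩ B) = P(A|B) × P(B)
= 11/12 × 11/12
= 121/144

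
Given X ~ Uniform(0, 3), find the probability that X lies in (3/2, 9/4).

P(3/2 < X < 9/4) = ∫_{3/2}^{9/4} f(x) dx
where f(x) = \frac{1}{3}
= \frac{1}{4}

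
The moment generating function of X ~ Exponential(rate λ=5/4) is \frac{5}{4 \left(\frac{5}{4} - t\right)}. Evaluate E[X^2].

To find E[X^2], compute M^(2)(0):
M^(1)(t) = \frac{5}{4 \left(\frac{5}{4} - t\right)^{2}}
M^(2)(t) = \frac{5}{2 \left(\frac{5}{4} - t\right)^{3}}
M^(2)(0) = \frac{32}{25}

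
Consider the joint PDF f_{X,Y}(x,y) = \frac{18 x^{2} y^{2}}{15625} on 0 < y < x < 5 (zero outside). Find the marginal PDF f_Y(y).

f_Y(y) = ∫_y^5 \frac{18 x^{2} y^{2}}{15625} dx = \frac{6 y^{2} \left(125 - y^{3}\right)}{15625}
for 0 < y < 5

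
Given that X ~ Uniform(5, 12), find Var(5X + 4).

For X ~ Uniform(5, 12):
Var(X) = \frac{49}{12}
Var(5X + 4) = (5)² × Var(X) = 25 × \frac{49}{12} = \frac{1225}{12}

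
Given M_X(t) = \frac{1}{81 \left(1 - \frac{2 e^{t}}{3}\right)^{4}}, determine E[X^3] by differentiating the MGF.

To find E[X^3], compute M^(3)(0):
M^(1)(t) = \frac{8 e^{t}}{243 \left(1 - \frac{2 e^{t}}{3}\right)^{5}}
M^(2)(t) = \frac{8 e^{t}}{243 \left(1 - \frac{2 e^{t}}{3}\right)^{5}} + \frac{80 e^{2 t}}{729 \left(1 - \frac{2 e^{t}}{3}\right)^{6}}
M^(3)(t) = \frac{8 e^{t}}{243 \left(1 - \frac{2 e^{t}}{3}\right)^{5}} + \frac{80 e^{2 t}}{243 \left(1 - \frac{2 e^{t}}{3}\right)^{6}} + \frac{320 e^{3 t}}{729 \left(1 - \frac{2 e^{t}}{3}\right)^{7}}
M^(3)(0) = 1208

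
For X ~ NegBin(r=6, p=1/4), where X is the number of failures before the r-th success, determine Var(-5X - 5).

For X ~ NegBin(r=6, p=1/4), where X is the number of failures before the r-th success:
Var(X) = 72
Var(-5X - 5) = (-5)² × Var(X) = 25 × 72 = 1800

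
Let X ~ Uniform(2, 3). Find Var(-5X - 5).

For X ~ Uniform(2, 3):
Var(X) = \frac{1}{12}
Var(-5X - 5) = (-5)² × Var(X) = 25 × \frac{1}{12} = \frac{25}{12}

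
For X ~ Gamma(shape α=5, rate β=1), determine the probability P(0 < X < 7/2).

P(0 < X < 7/2) = ∫_{0}^{7/2} f(x) dx
where f(x) = \frac{x^{4} e^{- x}}{24}
= 1 - \frac{3075}{128 e^{\frac{7}{2}}}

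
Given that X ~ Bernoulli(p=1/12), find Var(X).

For X ~ Bernoulli(p=1/12):
Var(X) = \frac{11}{144}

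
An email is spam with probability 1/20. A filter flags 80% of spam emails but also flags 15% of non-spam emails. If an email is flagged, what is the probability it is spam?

Let D = the rare event, + = positive/flagged.
P(D) = 1/20
P(+|D) = 80/100 = 4/5
P(+|D') = 15/100 = 3/20
P(+) = P(+|D)P(D) + P(+|D')P(D')
     = \frac{4}{5} × \frac{1}{20} + \frac{3}{20} × \frac{19}{20}
     = \frac{73}{400}
P(D|+) = P(+|D)P(D)/P(+) = \frac{16}{73}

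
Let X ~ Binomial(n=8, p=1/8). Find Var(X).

For X ~ Binomial(n=8, p=1/8):
Var(X) = \frac{7}{8}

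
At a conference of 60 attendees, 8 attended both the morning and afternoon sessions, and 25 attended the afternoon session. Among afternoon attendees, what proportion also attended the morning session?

P(A ∩ B) = 8/60 = 2/15
P(B) = 25/60 = 5/12
P(A|B) = P(A ∩ B) / P(B) = (2/15) / (5/12) = 8/25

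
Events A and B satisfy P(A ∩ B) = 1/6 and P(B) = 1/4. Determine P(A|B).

P(A|B) = P(A ∩ B) / P(B)
= (1/6) / (1/4)
= 2/3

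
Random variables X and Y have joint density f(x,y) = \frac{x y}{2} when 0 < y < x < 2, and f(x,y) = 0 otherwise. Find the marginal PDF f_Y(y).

f_Y(y) = ∫_y^2 \frac{x y}{2} dx = - \frac{y^{3}}{4} + y
for 0 < y < 2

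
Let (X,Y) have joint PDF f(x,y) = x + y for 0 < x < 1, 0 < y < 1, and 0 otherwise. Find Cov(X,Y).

E[XY] = ∫∫ xy × f(x,y) dx dy = \frac{1}{3}
E[X] = \frac{7}{12}
E[Y] = \frac{7}{12}
Cov(X,Y) = E[XY] - E[X]E[Y] = - \frac{1}{144}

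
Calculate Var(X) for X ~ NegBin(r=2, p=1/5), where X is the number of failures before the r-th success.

For X ~ NegBin(r=2, p=1/5), where X is the number of failures before the r-th success:
Var(X) = 40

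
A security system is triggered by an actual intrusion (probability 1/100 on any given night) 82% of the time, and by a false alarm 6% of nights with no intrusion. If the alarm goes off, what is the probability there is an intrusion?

Let D = the rare event, + = positive/flagged.
P(D) = 1/100
P(+|D) = 82/100 = 41/50
P(+|D') = 6/100 = 3/50
P(+) = P(+|D)P(D) + P(+|D')P(D')
     = \frac{41}{50} × \frac{1}{100} + \frac{3}{50} × \frac{99}{100}
     = \frac{169}{2500}
P(D|+) = P(+|D)P(D)/P(+) = \frac{41}{338}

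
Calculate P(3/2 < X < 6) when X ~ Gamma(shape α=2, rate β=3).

P(3/2 < X < 6) = ∫_{3/2}^{6} f(x) dx
where f(x) = 9 x e^{- 3 x}
= - \frac{19}{e^{18}} + \frac{11}{2 e^{\frac{9}{2}}}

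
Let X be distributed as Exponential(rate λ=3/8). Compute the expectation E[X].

For X ~ Exponential(rate λ=3/8), the expected value is:
E[X] = \frac{8}{3}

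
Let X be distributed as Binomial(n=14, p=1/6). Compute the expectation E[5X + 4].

For X ~ Binomial(n=14, p=1/6):
E[X] = \frac{7}{3}
E[5X + 4] = 5 × E[X] + 4 = \frac{47}{3}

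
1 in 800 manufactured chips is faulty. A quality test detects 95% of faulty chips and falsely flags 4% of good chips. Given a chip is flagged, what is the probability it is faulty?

Let D = the rare event, + = positive/flagged.
P(D) = 1/800
P(+|D) = 95/100 = 19/20
P(+|D') = 4/100 = 1/25
P(+) = P(+|D)P(D) + P(+|D')P(D')
     = \frac{19}{20} × \frac{1}{800} + \frac{1}{25} × \frac{799}{800}
     = \frac{3291}{80000}
P(D|+) = P(+|D)P(D)/P(+) = \frac{95}{3291}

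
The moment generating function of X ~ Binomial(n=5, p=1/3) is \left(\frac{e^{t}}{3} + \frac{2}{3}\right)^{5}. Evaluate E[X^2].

To find E[X^2], compute M^(2)(0):
M^(1)(t) = \frac{5 \left(\frac{e^{t}}{3} + \frac{2}{3}\right)^{4} e^{t}}{3}
M^(2)(t) = \frac{5 \left(\frac{e^{t}}{3} + \frac{2}{3}\right)^{4} e^{t}}{3} + \frac{20 \left(\frac{e^{t}}{3} + \frac{2}{3}\right)^{3} e^{2 t}}{9}
M^(2)(0) = \frac{35}{9}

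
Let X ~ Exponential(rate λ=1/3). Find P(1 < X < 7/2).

P(1 < X < 7/2) = ∫_{1}^{7/2} f(x) dx
where f(x) = \frac{e^{- \frac{x}{3}}}{3}
= - \frac{1}{e^{\frac{7}{6}}} + e^{- \frac{1}{3}}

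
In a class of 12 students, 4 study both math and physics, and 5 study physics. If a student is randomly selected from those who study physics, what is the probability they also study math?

P(A ∩ B) = 4/12 = 1/3
P(B) = 5/12
P(A|B) = P(A ∩ B) / P(B) = (1/3) / (5/12) = 4/5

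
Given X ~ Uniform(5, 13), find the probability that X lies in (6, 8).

P(6 < X < 8) = ∫_{6}^{8} f(x) dx
where f(x) = \frac{1}{8}
= \frac{1}{4}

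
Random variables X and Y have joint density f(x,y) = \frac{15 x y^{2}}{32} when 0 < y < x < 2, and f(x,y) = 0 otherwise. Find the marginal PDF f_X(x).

f_X(x) = ∫_0^x \frac{15 x y^{2}}{32} dy = \frac{5 x^{4}}{32}
for 0 < x < 2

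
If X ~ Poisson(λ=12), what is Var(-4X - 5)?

For X ~ Poisson(λ=12):
Var(X) = 12
Var(-4X - 5) = (-4)² × Var(X) = 16 × 12 = 192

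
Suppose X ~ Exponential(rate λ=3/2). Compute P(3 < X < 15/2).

P(3 < X < 15/2) = ∫_{3}^{15/2} f(x) dx
where f(x) = \frac{3 e^{- \frac{3 x}{2}}}{2}
= - \frac{1}{e^{\frac{45}{4}}} + e^{- \frac{9}{2}}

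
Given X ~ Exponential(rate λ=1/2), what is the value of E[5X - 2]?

For X ~ Exponential(rate λ=1/2):
E[X] = 2
E[5X - 2] = 5 × E[X] - 2 = 8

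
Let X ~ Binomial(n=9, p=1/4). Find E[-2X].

For X ~ Binomial(n=9, p=1/4):
E[X] = \frac{9}{4}
E[-2X] = -2 × E[X] + 0 = - \frac{9}{2}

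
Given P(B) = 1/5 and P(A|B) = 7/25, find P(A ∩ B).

By definition, P(A|B) = P(A ∩ B) / P(B)
So P(A ∩ B) = P(A|B) × P(B)
= 7/25 × 1/5
= 7/125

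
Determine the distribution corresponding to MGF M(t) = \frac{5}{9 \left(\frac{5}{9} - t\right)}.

The MGF M(t) = \frac{5}{9 \left(\frac{5}{9} - t\right)} is the standard form for the Exponential distribution.
Comparing with the known MGF formula identifies: Exponential(rate λ=5/9)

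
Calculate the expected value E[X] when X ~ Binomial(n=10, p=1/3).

For X ~ Binomial(n=10, p=1/3), the expected value is:
E[X] = \frac{10}{3}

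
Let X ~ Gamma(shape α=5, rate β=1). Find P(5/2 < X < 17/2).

P(5/2 < X < 17/2) = ∫_{5/2}^{17/2} f(x) dx
where f(x) = \frac{x^{4} e^{- x}}{24}
= \frac{-140345 + 4169 e^{6}}{384 e^{\frac{17}{2}}}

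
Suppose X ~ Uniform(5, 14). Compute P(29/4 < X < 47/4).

P(29/4 < X < 47/4) = ∫_{29/4}^{47/4} f(x) dx
where f(x) = \frac{1}{9}
= \frac{1}{2}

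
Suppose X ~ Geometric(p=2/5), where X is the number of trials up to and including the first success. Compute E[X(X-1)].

E[X(X-1)] = E[X² - X] = E[X²] - E[X]
E[X] = \frac{5}{2}
E[X²] = Var(X) + (E[X])² = \frac{15}{4} + (\frac{5}{2})² = 10
E[X(X-1)] = 10 - \frac{5}{2} = \frac{15}{2}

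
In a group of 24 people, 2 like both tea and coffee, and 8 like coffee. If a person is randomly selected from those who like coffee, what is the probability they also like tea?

P(A ∩ B) = 2/24 = 1/12
P(B) = 8/24 = 1/3
P(A|B) = P(A ∩ B) / P(B) = (1/12) / (1/3) = 1/4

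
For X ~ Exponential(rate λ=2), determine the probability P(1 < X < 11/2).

P(1 < X < 11/2) = ∫_{1}^{11/2} f(x) dx
where f(x) = 2 e^{- 2 x}
= - \frac{1 - e^{9}}{e^{11}}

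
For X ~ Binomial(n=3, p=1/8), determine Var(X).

For X ~ Binomial(n=3, p=1/8):
Var(X) = \frac{21}{64}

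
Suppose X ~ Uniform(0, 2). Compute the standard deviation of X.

For X ~ Uniform(0, 2):
Var(X) = \frac{1}{3}
SD(X) = √(Var(X)) = √(\frac{1}{3}) = \frac{\sqrt{3}}{3}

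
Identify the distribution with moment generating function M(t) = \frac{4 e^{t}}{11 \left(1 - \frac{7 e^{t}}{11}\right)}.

The MGF M(t) = \frac{4 e^{t}}{11 \left(1 - \frac{7 e^{t}}{11}\right)} is the standard form for the Geometric distribution.
Comparing with the known MGF formula identifies: Geometric(p=4/11), X = trial number of first success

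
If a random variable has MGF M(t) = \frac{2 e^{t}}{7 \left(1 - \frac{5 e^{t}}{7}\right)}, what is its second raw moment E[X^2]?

To find E[X^2], compute M^(2)(0):
M^(1)(t) = \frac{2 e^{t}}{7 \left(1 - \frac{5 e^{t}}{7}\right)} + \frac{10 e^{2 t}}{49 \left(1 - \frac{5 e^{t}}{7}\right)^{2}}
M^(2)(t) = \frac{2 e^{t}}{7 \left(1 - \frac{5 e^{t}}{7}\right)} + \frac{30 e^{2 t}}{49 \left(1 - \frac{5 e^{t}}{7}\right)^{2}} + \frac{100 e^{3 t}}{343 \left(1 - \frac{5 e^{t}}{7}\right)^{3}}
M^(2)(0) = 21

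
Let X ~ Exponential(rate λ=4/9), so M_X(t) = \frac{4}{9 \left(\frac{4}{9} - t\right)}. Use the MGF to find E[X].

To find E[X], compute M^(1)(0):
M^(1)(t) = \frac{4}{9 \left(\frac{4}{9} - t\right)^{2}}
M^(1)(0) = \frac{9}{4}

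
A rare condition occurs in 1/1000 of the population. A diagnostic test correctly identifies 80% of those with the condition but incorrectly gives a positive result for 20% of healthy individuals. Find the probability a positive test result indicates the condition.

Let D = the rare event, + = positive/flagged.
P(D) = 1/1000
P(+|D) = 80/100 = 4/5
P(+|D') = 20/100 = 1/5
P(+) = P(+|D)P(D) + P(+|D')P(D')
     = \frac{4}{5} × \frac{1}{1000} + \frac{1}{5} × \frac{999}{1000}
     = \frac{1003}{5000}
P(D|+) = P(+|D)P(D)/P(+) = \frac{4}{1003}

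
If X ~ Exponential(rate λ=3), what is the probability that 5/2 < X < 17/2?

P(5/2 < X < 17/2) = ∫_{5/2}^{17/2} f(x) dx
where f(x) = 3 e^{- 3 x}
= - \frac{1 - e^{18}}{e^{\frac{51}{2}}}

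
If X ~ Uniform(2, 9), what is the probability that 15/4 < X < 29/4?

P(15/4 < X < 29/4) = ∫_{15/4}^{29/4} f(x) dx
where f(x) = \frac{1}{7}
= \frac{1}{2}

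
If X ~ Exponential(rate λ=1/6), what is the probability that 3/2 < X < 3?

P(3/2 < X < 3) = ∫_{3/2}^{3} f(x) dx
where f(x) = \frac{e^{- \frac{x}{6}}}{6}
= - \frac{1}{e^{\frac{1}{2}}} + e^{- \frac{1}{4}}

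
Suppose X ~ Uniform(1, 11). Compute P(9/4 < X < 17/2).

P(9/4 < X < 17/2) = ∫_{9/4}^{17/2} f(x) dx
where f(x) = \frac{1}{10}
= \frac{5}{8}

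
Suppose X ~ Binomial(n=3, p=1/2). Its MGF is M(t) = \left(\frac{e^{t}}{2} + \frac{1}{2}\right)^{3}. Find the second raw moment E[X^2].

To find E[X^2], compute M^(2)(0):
M^(1)(t) = \frac{3 \left(\frac{e^{t}}{2} + \frac{1}{2}\right)^{2} e^{t}}{2}
M^(2)(t) = \frac{3 \left(\frac{e^{t}}{2} + \frac{1}{2}\right)^{2} e^{t}}{2} + \frac{3 \left(\frac{e^{t}}{2} + \frac{1}{2}\right) e^{2 t}}{2}
M^(2)(0) = 3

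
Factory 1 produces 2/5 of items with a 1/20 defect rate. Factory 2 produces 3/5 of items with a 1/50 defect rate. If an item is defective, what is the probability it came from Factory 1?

Using Bayes' theorem:
P(F1) = 2/5, P(D|F1) = 1/20
P(F2) = 3/5, P(D|F2) = 1/50
P(D) = P(D|F1)P(F1) + P(D|F2)P(F2)
     = \frac{4}{125}
P(F1|D) = P(D|F1)P(F1) / P(D)
= \frac{5}{8}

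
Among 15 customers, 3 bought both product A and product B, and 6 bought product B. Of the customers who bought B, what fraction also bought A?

P(A ∩ B) = 3/15 = 1/5
P(B) = 6/15 = 2/5
P(A|B) = P(A ∩ B) / P(B) = (1/5) / (2/5) = 1/2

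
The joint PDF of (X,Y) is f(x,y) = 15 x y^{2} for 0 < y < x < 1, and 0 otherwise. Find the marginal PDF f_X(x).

f_X(x) = ∫_0^x 15 x y^{2} dy = 5 x^{4}
for 0 < x < 1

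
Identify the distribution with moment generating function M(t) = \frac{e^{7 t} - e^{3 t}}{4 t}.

The MGF M(t) = \frac{e^{7 t} - e^{3 t}}{4 t} is the standard form for the Uniform distribution.
Comparing with the known MGF formula identifies: Uniform(3, 7)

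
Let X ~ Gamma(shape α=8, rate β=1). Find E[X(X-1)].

E[X(X-1)] = E[X² - X] = E[X²] - E[X]
E[X] = 8
E[X²] = Var(X) + (E[X])² = 8 + (8)² = 72
E[X(X-1)] = 72 - 8 = 64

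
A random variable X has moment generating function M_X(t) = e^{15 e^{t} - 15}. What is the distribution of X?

The MGF M(t) = e^{15 e^{t} - 15} is the standard form for the Poisson distribution.
Comparing with the known MGF formula identifies: Poisson(λ=15)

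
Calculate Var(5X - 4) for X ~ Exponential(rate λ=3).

For X ~ Exponential(rate λ=3):
Var(X) = \frac{1}{9}
Var(5X - 4) = (5)² × Var(X) = 25 × \frac{1}{9} = \frac{25}{9}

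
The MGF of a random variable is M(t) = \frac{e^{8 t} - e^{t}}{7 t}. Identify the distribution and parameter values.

The MGF M(t) = \frac{e^{8 t} - e^{t}}{7 t} is the standard form for the Uniform distribution.
Comparing with the known MGF formula identifies: Uniform(1, 8)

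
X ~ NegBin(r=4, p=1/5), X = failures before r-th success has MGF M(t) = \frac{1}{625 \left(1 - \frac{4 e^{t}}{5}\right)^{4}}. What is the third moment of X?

To find E[X^3], compute M^(3)(0):
M^(1)(t) = \frac{16 e^{t}}{3125 \left(1 - \frac{4 e^{t}}{5}\right)^{5}}
M^(2)(t) = \frac{16 e^{t}}{3125 \left(1 - \frac{4 e^{t}}{5}\right)^{5}} + \frac{64 e^{2 t}}{3125 \left(1 - \frac{4 e^{t}}{5}\right)^{6}}
M^(3)(t) = \frac{16 e^{t}}{3125 \left(1 - \frac{4 e^{t}}{5}\right)^{5}} + \frac{192 e^{2 t}}{3125 \left(1 - \frac{4 e^{t}}{5}\right)^{6}} + \frac{1536 e^{3 t}}{15625 \left(1 - \frac{4 e^{t}}{5}\right)^{7}}
M^(3)(0) = 8656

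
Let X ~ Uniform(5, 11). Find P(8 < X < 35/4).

P(8 < X < 35/4) = ∫_{8}^{35/4} f(x) dx
where f(x) = \frac{1}{6}
= \frac{1}{8}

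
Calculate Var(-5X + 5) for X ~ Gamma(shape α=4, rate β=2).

For X ~ Gamma(shape α=4, rate β=2):
Var(X) = 1
Var(-5X + 5) = (-5)² × Var(X) = 25 × 1 = 25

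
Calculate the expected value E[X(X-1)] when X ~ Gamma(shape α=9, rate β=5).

E[X(X-1)] = E[X² - X] = E[X²] - E[X]
E[X] = \frac{9}{5}
E[X²] = Var(X) + (E[X])² = \frac{9}{25} + (\frac{9}{5})² = \frac{18}{5}
E[X(X-1)] = \frac{18}{5} - \frac{9}{5} = \frac{9}{5}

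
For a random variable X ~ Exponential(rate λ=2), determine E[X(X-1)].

E[X(X-1)] = E[X² - X] = E[X²] - E[X]
E[X] = \frac{1}{2}
E[X²] = Var(X) + (E[X])² = \frac{1}{4} + (\frac{1}{2})² = \frac{1}{2}
E[X(X-1)] = \frac{1}{2} - \frac{1}{2} = 0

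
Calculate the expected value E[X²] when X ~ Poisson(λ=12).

Using the identity E[X²] = Var(X) + (E[X])²:
E[X] = 12
Var(X) = 12
E[X²] = 12 + (12)²
= 156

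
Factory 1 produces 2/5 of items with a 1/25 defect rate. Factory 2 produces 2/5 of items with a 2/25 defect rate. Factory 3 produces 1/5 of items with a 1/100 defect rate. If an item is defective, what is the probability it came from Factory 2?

Using Bayes' theorem:
P(F1) = 2/5, P(D|F1) = 1/25
P(F2) = 2/5, P(D|F2) = 2/25
P(F3) = 1/5, P(D|F3) = 1/100
P(D) = P(D|F1)P(F1) + P(D|F2)P(F2) + P(D|F3)P(F3)
     = \frac{1}{20}
P(F2|D) = P(D|F2)P(F2) / P(D)
= \frac{16}{25}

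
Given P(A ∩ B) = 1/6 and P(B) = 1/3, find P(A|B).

P(A|B) = P(A ∩ B) / P(B)
= (1/6) / (1/3)
= 1/2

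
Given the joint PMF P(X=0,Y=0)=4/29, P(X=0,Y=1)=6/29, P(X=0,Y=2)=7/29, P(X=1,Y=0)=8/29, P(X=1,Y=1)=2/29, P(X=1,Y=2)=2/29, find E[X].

First find marginal of X:
P(X=0) = 17/29
P(X=1) = 12/29
E[X] = 0 × 17/29 + 1 × 12/29 = 12/29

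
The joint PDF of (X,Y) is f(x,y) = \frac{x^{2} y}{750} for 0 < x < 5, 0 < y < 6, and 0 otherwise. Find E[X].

f_X(x) = ∫_0^6 \frac{x^{2} y}{750} dy = \frac{3 x^{2}}{125}
E[X] = ∫_0^5 x × (\frac{3 x^{2}}{125}) dx = \frac{15}{4}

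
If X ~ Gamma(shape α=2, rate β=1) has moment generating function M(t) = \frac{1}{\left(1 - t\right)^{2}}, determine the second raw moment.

To find E[X^2], compute M^(2)(0):
M^(1)(t) = \frac{2}{\left(1 - t\right)^{3}}
M^(2)(t) = \frac{6}{\left(1 - t\right)^{4}}
M^(2)(0) = 6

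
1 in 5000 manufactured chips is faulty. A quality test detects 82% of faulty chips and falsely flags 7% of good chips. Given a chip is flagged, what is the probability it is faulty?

Let D = the rare event, + = positive/flagged.
P(D) = 1/5000
P(+|D) = 82/100 = 41/50
P(+|D') = 7/100
P(+) = P(+|D)P(D) + P(+|D')P(D')
     = \frac{41}{50} × \frac{1}{5000} + \frac{7}{100} × \frac{4999}{5000}
     = \frac{1403}{20000}
P(D|+) = P(+|D)P(D)/P(+) = \frac{82}{35075}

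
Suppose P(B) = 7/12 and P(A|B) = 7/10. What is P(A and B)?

By definition, P(A|B) = P(A ∩ B) / P(B)
So P(A ∩ B) = P(A|B) × P(B)
= 7/10 × 7/12
= 49/120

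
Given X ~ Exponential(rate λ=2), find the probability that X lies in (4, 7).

P(4 < X < 7) = ∫_{4}^{7} f(x) dx
where f(x) = 2 e^{- 2 x}
= - \frac{1 - e^{6}}{e^{14}}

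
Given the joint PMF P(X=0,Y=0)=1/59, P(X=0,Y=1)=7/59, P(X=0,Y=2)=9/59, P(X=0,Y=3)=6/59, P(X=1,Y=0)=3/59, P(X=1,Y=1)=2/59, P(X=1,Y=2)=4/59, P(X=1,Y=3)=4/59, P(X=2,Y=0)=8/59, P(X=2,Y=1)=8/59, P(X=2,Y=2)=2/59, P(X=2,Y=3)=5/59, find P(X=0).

P(X=0) = P(X=0,Y=0) + P(X=0,Y=1) + P(X=0,Y=2) + P(X=0,Y=3)
= 1/59 + 7/59 + 9/59 + 6/59
= 23/59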